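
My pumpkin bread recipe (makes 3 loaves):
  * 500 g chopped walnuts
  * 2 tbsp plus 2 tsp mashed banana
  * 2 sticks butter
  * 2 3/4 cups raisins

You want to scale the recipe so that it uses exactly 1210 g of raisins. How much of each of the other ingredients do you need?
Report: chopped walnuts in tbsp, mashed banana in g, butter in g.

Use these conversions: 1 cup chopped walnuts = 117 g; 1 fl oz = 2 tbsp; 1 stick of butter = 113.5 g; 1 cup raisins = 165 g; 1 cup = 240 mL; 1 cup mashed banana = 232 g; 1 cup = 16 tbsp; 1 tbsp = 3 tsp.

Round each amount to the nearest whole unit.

chopped walnuts: 182 tbsp; mashed banana: 103 g; butter: 605 g

The original recipe has 453.75 g of raisins, so the scaling factor is 1210 ÷ 453.75 = 8/3.
chopped walnuts: 500 g × 8/3 ÷ 117 g/cup × 16 tbsp/cup ≈ 182 tbsp
mashed banana: (2 tbsp + 2 tsp = 8/3 tbsp) × 8/3 ÷ 16 tbsp/cup × 232 g/cup ≈ 103 g
butter: 2 stick × 8/3 × 113.5 g/stick ≈ 605 g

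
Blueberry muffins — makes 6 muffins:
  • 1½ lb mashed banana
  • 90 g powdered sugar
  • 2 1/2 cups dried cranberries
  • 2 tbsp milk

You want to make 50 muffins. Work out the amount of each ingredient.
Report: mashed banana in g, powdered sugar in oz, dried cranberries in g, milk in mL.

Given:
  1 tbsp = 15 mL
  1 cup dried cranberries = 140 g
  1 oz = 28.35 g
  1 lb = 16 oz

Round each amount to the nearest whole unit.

mashed banana: 5670 g; powdered sugar: 26 oz; dried cranberries: 2917 g; milk: 250 mL

Scaling factor: 50/6 = 25/3.
mashed banana: 1.5 lb × 25/3 × 16 oz/lb × 28.35 g/oz = 5670 g
powdered sugar: 90 g × 25/3 ÷ 28.35 g/oz ≈ 26 oz
dried cranberries: 2.5 cup × 25/3 × 140 g/cup ≈ 2917 g
milk: 2 tbsp × 25/3 × 15 mL/tbsp = 250 mL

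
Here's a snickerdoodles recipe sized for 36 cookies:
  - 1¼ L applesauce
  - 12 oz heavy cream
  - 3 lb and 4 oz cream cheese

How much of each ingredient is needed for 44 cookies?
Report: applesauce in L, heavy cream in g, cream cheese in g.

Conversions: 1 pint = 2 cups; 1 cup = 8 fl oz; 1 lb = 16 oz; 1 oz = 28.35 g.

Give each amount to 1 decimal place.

Scaling factor: 44/36 = 11/9.
applesauce: 1.25 L × 11/9 ≈ 1.5 L
heavy cream: 12 oz × 11/9 × 28.35 g/oz = 415.8 g
cream cheese: (3 lb + 4 oz = 3.25 lb) × 11/9 × 16 oz/lb × 28.35 g/oz = 1801.8 g

applesauce: 1.5 L; heavy cream: 415.8 g; cream cheese: 1801.8 g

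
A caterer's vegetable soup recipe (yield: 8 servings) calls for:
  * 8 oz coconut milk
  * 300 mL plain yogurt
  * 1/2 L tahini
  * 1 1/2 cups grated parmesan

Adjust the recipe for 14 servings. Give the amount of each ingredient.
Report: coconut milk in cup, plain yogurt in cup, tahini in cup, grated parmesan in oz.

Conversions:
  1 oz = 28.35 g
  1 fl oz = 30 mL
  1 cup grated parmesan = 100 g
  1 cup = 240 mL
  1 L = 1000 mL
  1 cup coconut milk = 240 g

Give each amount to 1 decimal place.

Scaling factor: 14/8 = 7/4 = 1.75.
coconut milk: 8 oz × 7/4 × 28.35 g/oz ÷ 240 g/cup ≈ 1.7 cup
plain yogurt: 300 mL × 7/4 ÷ 240 mL/cup ≈ 2.2 cup
tahini: 0.5 L × 7/4 × 1000 mL/L ÷ 240 mL/cup ≈ 3.6 cup
grated parmesan: 1.5 cup × 7/4 × 100 g/cup ÷ 28.35 g/oz ≈ 9.3 oz

coconut milk: 1.7 cup; plain yogurt: 2.2 cup; tahini: 3.6 cup; grated parmesan: 9.3 oz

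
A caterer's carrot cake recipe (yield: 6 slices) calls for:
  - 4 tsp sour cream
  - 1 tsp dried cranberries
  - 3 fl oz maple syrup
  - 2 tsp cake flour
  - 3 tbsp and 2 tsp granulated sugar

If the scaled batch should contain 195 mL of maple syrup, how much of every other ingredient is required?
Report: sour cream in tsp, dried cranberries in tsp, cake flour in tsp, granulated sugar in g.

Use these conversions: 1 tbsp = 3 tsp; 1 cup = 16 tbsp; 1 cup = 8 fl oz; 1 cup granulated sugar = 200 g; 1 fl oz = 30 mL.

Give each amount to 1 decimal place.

sour cream: 8.7 tsp; dried cranberries: 2.2 tsp; cake flour: 4.3 tsp; granulated sugar: 99.3 g

The original recipe has 90 mL of maple syrup, so the scaling factor is 195 ÷ 90 = 13/6.
sour cream: 4 tsp × 13/6 ≈ 8.7 tsp
dried cranberries: 1 tsp × 13/6 ≈ 2.2 tsp
cake flour: 2 tsp × 13/6 ≈ 4.3 tsp
granulated sugar: (3 tbsp + 2 tsp = 11/3 tbsp) × 13/6 ÷ 16 tbsp/cup × 200 g/cup ≈ 99.3 g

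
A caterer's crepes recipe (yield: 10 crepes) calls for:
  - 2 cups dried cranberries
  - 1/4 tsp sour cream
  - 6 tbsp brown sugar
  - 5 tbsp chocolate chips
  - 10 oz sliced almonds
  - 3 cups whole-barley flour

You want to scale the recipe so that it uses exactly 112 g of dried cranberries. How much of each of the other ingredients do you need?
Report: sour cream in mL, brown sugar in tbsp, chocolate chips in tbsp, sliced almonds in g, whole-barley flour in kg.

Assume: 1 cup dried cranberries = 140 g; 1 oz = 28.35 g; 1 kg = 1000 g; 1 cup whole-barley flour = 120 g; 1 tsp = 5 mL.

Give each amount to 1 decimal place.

The original recipe has 280 g of dried cranberries, so the scaling factor is 112 ÷ 280 = 2/5 = 0.4.
sour cream: 0.25 tsp × 2/5 × 5 mL/tsp = 0.5 mL
brown sugar: 6 tbsp × 2/5 = 2.4 tbsp
chocolate chips: 5 tbsp × 2/5 = 2.0 tbsp
sliced almonds: 10 oz × 2/5 × 28.35 g/oz = 113.4 g
whole-barley flour: 3 cup × 2/5 × 120 g/cup ÷ 1000 g/kg ≈ 0.1 kg

sour cream: 0.5 mL; brown sugar: 2.4 tbsp; chocolate chips: 2.0 tbsp; sliced almonds: 113.4 g; whole-barley flour: 0.1 kg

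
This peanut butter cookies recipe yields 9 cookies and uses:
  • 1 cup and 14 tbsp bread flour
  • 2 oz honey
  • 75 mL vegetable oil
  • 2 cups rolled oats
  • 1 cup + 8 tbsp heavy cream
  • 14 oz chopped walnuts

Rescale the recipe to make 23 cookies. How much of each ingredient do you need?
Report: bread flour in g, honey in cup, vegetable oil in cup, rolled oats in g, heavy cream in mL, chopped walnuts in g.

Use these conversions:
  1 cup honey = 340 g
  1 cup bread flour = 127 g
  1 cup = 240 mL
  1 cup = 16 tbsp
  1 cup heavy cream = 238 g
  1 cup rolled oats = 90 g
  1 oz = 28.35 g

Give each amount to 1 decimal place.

bread flour: 608.5 g; honey: 0.4 cup; vegetable oil: 0.8 cup; rolled oats: 460.0 g; heavy cream: 920.0 mL; chopped walnuts: 1014.3 g

Scaling factor: 23/9.
bread flour: (1 cup + 14 tbsp = 1.875 cup) × 23/9 × 127 g/cup ≈ 608.5 g
honey: 2 oz × 23/9 × 28.35 g/oz ÷ 340 g/cup ≈ 0.4 cup
vegetable oil: 75 mL × 23/9 ÷ 240 mL/cup ≈ 0.8 cup
rolled oats: 2 cup × 23/9 × 90 g/cup = 460.0 g
heavy cream: (1 cup + 8 tbsp = 1.5 cup) × 23/9 × 240 mL/cup = 920.0 mL
chopped walnuts: 14 oz × 23/9 × 28.35 g/oz = 1014.3 g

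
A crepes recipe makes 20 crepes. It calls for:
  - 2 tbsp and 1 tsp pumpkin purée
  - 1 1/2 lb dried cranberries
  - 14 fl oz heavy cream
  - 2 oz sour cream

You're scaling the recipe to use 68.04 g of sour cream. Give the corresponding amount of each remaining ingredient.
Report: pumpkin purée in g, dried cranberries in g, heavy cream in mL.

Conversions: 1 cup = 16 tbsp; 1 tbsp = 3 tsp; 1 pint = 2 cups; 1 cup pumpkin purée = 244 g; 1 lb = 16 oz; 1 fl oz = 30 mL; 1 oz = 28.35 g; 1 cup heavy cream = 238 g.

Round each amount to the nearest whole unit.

pumpkin purée: 43 g; dried cranberries: 816 g; heavy cream: 504 mL

The original recipe has 56.7 g of sour cream, so the scaling factor is 68.04 ÷ 56.7 = 6/5 = 1.2.
pumpkin purée: (2 tbsp + 1 tsp = 7/3 tbsp) × 6/5 ÷ 16 tbsp/cup × 244 g/cup ≈ 43 g
dried cranberries: 1.5 lb × 6/5 × 16 oz/lb × 28.35 g/oz ≈ 816 g
heavy cream: 14 fl oz × 6/5 × 30 mL/fl oz = 504 mL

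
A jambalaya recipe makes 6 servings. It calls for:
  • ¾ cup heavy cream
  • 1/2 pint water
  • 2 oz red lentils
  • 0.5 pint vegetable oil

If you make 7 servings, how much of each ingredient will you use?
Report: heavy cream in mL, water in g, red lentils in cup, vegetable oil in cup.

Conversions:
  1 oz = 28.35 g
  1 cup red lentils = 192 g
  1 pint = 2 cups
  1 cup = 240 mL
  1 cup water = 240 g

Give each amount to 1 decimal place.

Scaling factor: 7/6.
heavy cream: 0.75 cup × 7/6 × 240 mL/cup = 210.0 mL
water: 0.5 pint × 7/6 × 2 cup/pint × 240 g/cup = 280.0 g
red lentils: 2 oz × 7/6 × 28.35 g/oz ÷ 192 g/cup ≈ 0.3 cup
vegetable oil: 0.5 pint × 7/6 × 2 cup/pint ≈ 1.2 cup

heavy cream: 210.0 mL; water: 280.0 g; red lentils: 0.3 cup; vegetable oil: 1.2 cup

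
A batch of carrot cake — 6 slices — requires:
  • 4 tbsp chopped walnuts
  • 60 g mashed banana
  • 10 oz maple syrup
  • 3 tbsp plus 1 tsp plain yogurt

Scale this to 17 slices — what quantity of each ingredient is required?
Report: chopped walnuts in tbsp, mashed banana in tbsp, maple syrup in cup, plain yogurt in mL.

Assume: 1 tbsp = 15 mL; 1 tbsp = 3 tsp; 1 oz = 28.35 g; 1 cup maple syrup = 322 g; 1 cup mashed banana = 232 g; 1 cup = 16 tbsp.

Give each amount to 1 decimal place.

Scaling factor: 17/6.
chopped walnuts: 4 tbsp × 17/6 ≈ 11.3 tbsp
mashed banana: 60 g × 17/6 ÷ 232 g/cup × 16 tbsp/cup ≈ 11.7 tbsp
maple syrup: 10 oz × 17/6 × 28.35 g/oz ÷ 322 g/cup ≈ 2.5 cup
plain yogurt: (3 tbsp + 1 tsp = 10/3 tbsp) × 17/6 × 15 mL/tbsp ≈ 141.7 mL

chopped walnuts: 11.3 tbsp; mashed banana: 11.7 tbsp; maple syrup: 2.5 cup; plain yogurt: 141.7 mL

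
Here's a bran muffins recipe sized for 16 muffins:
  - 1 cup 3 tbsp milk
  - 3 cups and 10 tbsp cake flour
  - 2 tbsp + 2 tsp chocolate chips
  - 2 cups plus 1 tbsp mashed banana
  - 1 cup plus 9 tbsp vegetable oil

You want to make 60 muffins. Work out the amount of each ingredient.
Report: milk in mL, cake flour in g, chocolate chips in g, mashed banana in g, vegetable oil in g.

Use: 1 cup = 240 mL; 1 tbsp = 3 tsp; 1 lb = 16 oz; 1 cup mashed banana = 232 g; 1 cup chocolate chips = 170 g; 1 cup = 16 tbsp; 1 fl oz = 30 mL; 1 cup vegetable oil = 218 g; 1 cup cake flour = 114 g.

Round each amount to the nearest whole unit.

Scaling factor: 60/16 = 15/4 = 3.75.
milk: (1 cup + 3 tbsp = 1.1875 cup) × 15/4 × 240 mL/cup ≈ 1069 mL
cake flour: (3 cup + 10 tbsp = 3.625 cup) × 15/4 × 114 g/cup ≈ 1550 g
chocolate chips: (2 tbsp + 2 tsp = 8/3 tbsp) × 15/4 ÷ 16 tbsp/cup × 170 g/cup ≈ 106 g
mashed banana: (2 cup + 1 tbsp = 2.0625 cup) × 15/4 × 232 g/cup ≈ 1794 g
vegetable oil: (1 cup + 9 tbsp = 1.5625 cup) × 15/4 × 218 g/cup ≈ 1277 g

milk: 1069 mL; cake flour: 1550 g; chocolate chips: 106 g; mashed banana: 1794 g; vegetable oil: 1277 g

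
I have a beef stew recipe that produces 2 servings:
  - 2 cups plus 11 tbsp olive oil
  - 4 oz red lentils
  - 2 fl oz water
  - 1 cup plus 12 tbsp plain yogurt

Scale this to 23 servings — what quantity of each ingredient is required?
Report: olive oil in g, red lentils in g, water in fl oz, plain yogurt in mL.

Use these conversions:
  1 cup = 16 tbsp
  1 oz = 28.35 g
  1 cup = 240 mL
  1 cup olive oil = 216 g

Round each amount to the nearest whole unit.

olive oil: 6676 g; red lentils: 1304 g; water: 23 fl oz; plain yogurt: 4830 mL

Scaling factor: 23/2 = 11.5.
olive oil: (2 cup + 11 tbsp = 2.6875 cup) × 23/2 × 216 g/cup ≈ 6676 g
red lentils: 4 oz × 23/2 × 28.35 g/oz ≈ 1304 g
water: 2 fl oz × 23/2 = 23 fl oz
plain yogurt: (1 cup + 12 tbsp = 1.75 cup) × 23/2 × 240 mL/cup = 4830 mL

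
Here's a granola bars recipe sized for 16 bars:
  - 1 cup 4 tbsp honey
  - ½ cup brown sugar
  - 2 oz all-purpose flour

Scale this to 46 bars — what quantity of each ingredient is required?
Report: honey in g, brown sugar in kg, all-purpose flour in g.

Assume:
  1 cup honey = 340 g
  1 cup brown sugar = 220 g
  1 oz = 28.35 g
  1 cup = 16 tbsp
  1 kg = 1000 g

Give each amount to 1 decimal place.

honey: 1221.9 g; brown sugar: 0.3 kg; all-purpose flour: 163.0 g

Scaling factor: 46/16 = 23/8 = 2.875.
honey: (1 cup + 4 tbsp = 1.25 cup) × 23/8 × 340 g/cup ≈ 1221.9 g
brown sugar: 0.5 cup × 23/8 × 220 g/cup ÷ 1000 g/kg ≈ 0.3 kg
all-purpose flour: 2 oz × 23/8 × 28.35 g/oz ≈ 163.0 g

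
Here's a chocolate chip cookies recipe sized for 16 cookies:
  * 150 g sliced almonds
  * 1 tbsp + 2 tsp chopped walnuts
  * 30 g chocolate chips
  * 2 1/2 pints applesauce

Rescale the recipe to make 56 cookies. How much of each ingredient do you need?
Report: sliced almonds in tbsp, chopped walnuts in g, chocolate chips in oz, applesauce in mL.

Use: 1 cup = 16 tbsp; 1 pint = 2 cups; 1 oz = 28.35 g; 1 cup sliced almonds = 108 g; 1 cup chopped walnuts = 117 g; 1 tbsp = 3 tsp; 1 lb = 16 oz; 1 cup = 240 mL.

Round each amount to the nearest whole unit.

sliced almonds: 78 tbsp; chopped walnuts: 43 g; chocolate chips: 4 oz; applesauce: 4200 mL

Scaling factor: 56/16 = 7/2 = 3.5.
sliced almonds: 150 g × 7/2 ÷ 108 g/cup × 16 tbsp/cup ≈ 78 tbsp
chopped walnuts: (1 tbsp + 2 tsp = 5/3 tbsp) × 7/2 ÷ 16 tbsp/cup × 117 g/cup ≈ 43 g
chocolate chips: 30 g × 7/2 ÷ 28.35 g/oz ≈ 4 oz
applesauce: 2.5 pint × 7/2 × 2 cup/pint × 240 mL/cup = 4200 mL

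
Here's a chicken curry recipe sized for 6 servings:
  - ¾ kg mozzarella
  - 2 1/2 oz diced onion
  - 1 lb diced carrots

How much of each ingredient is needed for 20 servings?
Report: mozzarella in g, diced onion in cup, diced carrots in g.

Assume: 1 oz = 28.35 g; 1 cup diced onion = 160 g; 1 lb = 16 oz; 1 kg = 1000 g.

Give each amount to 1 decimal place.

mozzarella: 2500.0 g; diced onion: 1.5 cup; diced carrots: 1512.0 g

Scaling factor: 20/6 = 10/3.
mozzarella: 0.75 kg × 10/3 × 1000 g/kg = 2500.0 g
diced onion: 2.5 oz × 10/3 × 28.35 g/oz ÷ 160 g/cup ≈ 1.5 cup
diced carrots: 1 lb × 10/3 × 16 oz/lb × 28.35 g/oz = 1512.0 g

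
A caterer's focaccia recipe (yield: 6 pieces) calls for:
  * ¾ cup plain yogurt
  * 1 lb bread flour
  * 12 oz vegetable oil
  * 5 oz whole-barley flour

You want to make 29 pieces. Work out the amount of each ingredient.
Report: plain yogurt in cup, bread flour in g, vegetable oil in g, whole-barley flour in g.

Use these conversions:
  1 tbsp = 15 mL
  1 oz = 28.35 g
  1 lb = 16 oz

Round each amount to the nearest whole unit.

plain yogurt: 4 cup; bread flour: 2192 g; vegetable oil: 1644 g; whole-barley flour: 685 g

Scaling factor: 29/6.
plain yogurt: 0.75 cup × 29/6 ≈ 4 cup
bread flour: 1 lb × 29/6 × 16 oz/lb × 28.35 g/oz ≈ 2192 g
vegetable oil: 12 oz × 29/6 × 28.35 g/oz ≈ 1644 g
whole-barley flour: 5 oz × 29/6 × 28.35 g/oz ≈ 685 g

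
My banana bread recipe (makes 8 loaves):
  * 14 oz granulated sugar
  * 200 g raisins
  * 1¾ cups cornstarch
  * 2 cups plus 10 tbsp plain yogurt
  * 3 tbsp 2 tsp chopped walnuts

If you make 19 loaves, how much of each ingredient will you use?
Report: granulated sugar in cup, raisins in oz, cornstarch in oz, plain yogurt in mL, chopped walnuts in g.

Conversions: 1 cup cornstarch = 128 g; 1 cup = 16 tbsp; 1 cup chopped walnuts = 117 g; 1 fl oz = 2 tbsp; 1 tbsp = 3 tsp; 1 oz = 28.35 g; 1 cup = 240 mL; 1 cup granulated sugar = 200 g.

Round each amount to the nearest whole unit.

Scaling factor: 19/8 = 2.375.
granulated sugar: 14 oz × 19/8 × 28.35 g/oz ÷ 200 g/cup ≈ 5 cup
raisins: 200 g × 19/8 ÷ 28.35 g/oz ≈ 17 oz
cornstarch: 1.75 cup × 19/8 × 128 g/cup ÷ 28.35 g/oz ≈ 19 oz
plain yogurt: (2 cup + 10 tbsp = 2.625 cup) × 19/8 × 240 mL/cup ≈ 1496 mL
chopped walnuts: (3 tbsp + 2 tsp = 11/3 tbsp) × 19/8 ÷ 16 tbsp/cup × 117 g/cup ≈ 64 g

granulated sugar: 5 cup; raisins: 17 oz; cornstarch: 19 oz; plain yogurt: 1496 mL; chopped walnuts: 64 g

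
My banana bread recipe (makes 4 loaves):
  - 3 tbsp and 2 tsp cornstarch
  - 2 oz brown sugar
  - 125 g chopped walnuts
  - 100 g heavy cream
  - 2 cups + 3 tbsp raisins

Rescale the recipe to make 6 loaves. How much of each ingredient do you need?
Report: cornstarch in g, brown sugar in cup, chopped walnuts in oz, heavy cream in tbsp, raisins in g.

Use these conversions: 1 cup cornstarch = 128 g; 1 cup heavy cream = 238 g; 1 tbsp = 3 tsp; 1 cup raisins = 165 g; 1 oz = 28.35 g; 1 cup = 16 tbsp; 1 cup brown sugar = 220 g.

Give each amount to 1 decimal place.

Scaling factor: 6/4 = 3/2 = 1.5.
cornstarch: (3 tbsp + 2 tsp = 11/3 tbsp) × 3/2 ÷ 16 tbsp/cup × 128 g/cup = 44.0 g
brown sugar: 2 oz × 3/2 × 28.35 g/oz ÷ 220 g/cup ≈ 0.4 cup
chopped walnuts: 125 g × 3/2 ÷ 28.35 g/oz ≈ 6.6 oz
heavy cream: 100 g × 3/2 ÷ 238 g/cup × 16 tbsp/cup ≈ 10.1 tbsp
raisins: (2 cup + 3 tbsp = 2.1875 cup) × 3/2 × 165 g/cup ≈ 541.4 g

cornstarch: 44.0 g; brown sugar: 0.4 cup; chopped walnuts: 6.6 oz; heavy cream: 10.1 tbsp; raisins: 541.4 g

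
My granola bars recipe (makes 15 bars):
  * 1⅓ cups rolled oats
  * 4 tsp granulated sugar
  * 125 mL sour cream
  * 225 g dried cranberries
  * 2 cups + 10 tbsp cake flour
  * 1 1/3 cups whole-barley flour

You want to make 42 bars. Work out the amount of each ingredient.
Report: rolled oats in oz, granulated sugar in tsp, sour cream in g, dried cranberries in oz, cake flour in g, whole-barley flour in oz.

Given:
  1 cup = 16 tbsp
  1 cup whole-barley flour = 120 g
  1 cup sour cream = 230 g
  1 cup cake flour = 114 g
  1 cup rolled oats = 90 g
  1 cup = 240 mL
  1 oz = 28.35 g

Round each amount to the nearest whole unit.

rolled oats: 12 oz; granulated sugar: 11 tsp; sour cream: 335 g; dried cranberries: 22 oz; cake flour: 838 g; whole-barley flour: 16 oz

Scaling factor: 42/15 = 14/5 = 2.8.
rolled oats: 4/3 cup × 14/5 × 90 g/cup ÷ 28.35 g/oz ≈ 12 oz
granulated sugar: 4 tsp × 14/5 ≈ 11 tsp
sour cream: 125 mL × 14/5 ÷ 240 mL/cup × 230 g/cup ≈ 335 g
dried cranberries: 225 g × 14/5 ÷ 28.35 g/oz ≈ 22 oz
cake flour: (2 cup + 10 tbsp = 2.625 cup) × 14/5 × 114 g/cup ≈ 838 g
whole-barley flour: 4/3 cup × 14/5 × 120 g/cup ÷ 28.35 g/oz ≈ 16 oz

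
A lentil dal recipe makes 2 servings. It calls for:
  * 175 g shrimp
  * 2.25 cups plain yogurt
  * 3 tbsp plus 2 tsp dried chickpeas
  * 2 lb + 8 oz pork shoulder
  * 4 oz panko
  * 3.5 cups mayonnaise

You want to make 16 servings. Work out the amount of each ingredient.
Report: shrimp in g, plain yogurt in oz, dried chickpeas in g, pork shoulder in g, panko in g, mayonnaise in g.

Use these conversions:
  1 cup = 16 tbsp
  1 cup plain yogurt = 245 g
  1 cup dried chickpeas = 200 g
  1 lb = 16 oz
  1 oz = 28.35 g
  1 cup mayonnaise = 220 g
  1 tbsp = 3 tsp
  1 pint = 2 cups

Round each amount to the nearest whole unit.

shrimp: 1400 g; plain yogurt: 156 oz; dried chickpeas: 367 g; pork shoulder: 9072 g; panko: 907 g; mayonnaise: 6160 g

Scaling factor: 16/2 = 8.
shrimp: 175 g × 8 = 1400 g
plain yogurt: 2.25 cup × 8 × 245 g/cup ÷ 28.35 g/oz ≈ 156 oz
dried chickpeas: (3 tbsp + 2 tsp = 11/3 tbsp) × 8 ÷ 16 tbsp/cup × 200 g/cup ≈ 367 g
pork shoulder: (2 lb + 8 oz = 2.5 lb) × 8 × 16 oz/lb × 28.35 g/oz = 9072 g
panko: 4 oz × 8 × 28.35 g/oz ≈ 907 g
mayonnaise: 3.5 cup × 8 × 220 g/cup = 6160 g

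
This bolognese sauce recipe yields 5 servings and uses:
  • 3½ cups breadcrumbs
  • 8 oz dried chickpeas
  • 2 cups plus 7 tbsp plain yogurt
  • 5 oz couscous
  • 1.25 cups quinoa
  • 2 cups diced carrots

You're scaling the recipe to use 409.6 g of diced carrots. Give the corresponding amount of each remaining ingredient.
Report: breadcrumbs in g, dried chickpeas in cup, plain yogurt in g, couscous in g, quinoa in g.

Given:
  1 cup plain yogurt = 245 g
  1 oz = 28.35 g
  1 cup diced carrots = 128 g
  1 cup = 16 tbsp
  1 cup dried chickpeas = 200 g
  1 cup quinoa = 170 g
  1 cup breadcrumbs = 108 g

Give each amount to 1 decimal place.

The original recipe has 256 g of diced carrots, so the scaling factor is 409.6 ÷ 256 = 8/5 = 1.6.
breadcrumbs: 3.5 cup × 8/5 × 108 g/cup = 604.8 g
dried chickpeas: 8 oz × 8/5 × 28.35 g/oz ÷ 200 g/cup ≈ 1.8 cup
plain yogurt: (2 cup + 7 tbsp = 2.4375 cup) × 8/5 × 245 g/cup = 955.5 g
couscous: 5 oz × 8/5 × 28.35 g/oz = 226.8 g
quinoa: 1.25 cup × 8/5 × 170 g/cup = 340.0 g

breadcrumbs: 604.8 g; dried chickpeas: 1.8 cup; plain yogurt: 955.5 g; couscous: 226.8 g; quinoa: 340.0 g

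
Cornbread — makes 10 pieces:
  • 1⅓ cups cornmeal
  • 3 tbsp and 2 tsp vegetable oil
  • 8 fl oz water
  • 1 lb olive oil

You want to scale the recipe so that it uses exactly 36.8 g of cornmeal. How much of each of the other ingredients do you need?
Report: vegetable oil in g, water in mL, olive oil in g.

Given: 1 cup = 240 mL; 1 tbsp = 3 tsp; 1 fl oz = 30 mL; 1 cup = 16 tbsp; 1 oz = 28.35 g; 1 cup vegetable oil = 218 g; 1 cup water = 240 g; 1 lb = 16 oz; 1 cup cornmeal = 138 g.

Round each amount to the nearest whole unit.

vegetable oil: 10 g; water: 48 mL; olive oil: 91 g

The original recipe has 184 g of cornmeal, so the scaling factor is 36.8 ÷ 184 = 1/5 = 0.2.
vegetable oil: (3 tbsp + 2 tsp = 11/3 tbsp) × 1/5 ÷ 16 tbsp/cup × 218 g/cup ≈ 10 g
water: 8 fl oz × 1/5 × 30 mL/fl oz = 48 mL
olive oil: 1 lb × 1/5 × 16 oz/lb × 28.35 g/oz ≈ 91 g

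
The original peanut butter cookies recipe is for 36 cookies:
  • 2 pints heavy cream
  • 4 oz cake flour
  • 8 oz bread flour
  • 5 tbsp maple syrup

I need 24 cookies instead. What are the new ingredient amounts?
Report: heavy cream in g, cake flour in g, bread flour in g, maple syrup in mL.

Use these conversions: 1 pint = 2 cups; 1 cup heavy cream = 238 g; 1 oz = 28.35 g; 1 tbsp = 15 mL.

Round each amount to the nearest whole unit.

Scaling factor: 24/36 = 2/3.
heavy cream: 2 pint × 2/3 × 2 cup/pint × 238 g/cup ≈ 635 g
cake flour: 4 oz × 2/3 × 28.35 g/oz ≈ 76 g
bread flour: 8 oz × 2/3 × 28.35 g/oz ≈ 151 g
maple syrup: 5 tbsp × 2/3 × 15 mL/tbsp = 50 mL

heavy cream: 635 g; cake flour: 76 g; bread flour: 151 g; maple syrup: 50 mL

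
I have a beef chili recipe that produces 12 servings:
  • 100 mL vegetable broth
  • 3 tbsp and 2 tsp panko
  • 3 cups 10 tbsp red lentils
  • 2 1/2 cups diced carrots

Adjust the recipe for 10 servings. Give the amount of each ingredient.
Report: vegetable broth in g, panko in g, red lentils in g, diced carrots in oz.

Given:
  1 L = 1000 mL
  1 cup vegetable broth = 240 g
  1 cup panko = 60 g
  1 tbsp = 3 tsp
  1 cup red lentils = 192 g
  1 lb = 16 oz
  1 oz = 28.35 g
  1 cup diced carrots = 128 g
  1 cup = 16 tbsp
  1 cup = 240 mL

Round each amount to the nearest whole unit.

vegetable broth: 83 g; panko: 11 g; red lentils: 580 g; diced carrots: 9 oz

Scaling factor: 10/12 = 5/6.
vegetable broth: 100 mL × 5/6 ÷ 240 mL/cup × 240 g/cup ≈ 83 g
panko: (3 tbsp + 2 tsp = 11/3 tbsp) × 5/6 ÷ 16 tbsp/cup × 60 g/cup ≈ 11 g
red lentils: (3 cup + 10 tbsp = 3.625 cup) × 5/6 × 192 g/cup = 580 g
diced carrots: 2.5 cup × 5/6 × 128 g/cup ÷ 28.35 g/oz ≈ 9 oz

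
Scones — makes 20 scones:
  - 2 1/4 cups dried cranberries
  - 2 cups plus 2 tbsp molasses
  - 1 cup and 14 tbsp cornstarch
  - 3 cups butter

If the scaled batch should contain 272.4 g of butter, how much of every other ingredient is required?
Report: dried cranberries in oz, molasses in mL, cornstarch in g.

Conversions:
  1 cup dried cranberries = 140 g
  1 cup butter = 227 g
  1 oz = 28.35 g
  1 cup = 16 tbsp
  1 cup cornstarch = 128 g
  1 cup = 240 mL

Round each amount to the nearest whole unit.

dried cranberries: 4 oz; molasses: 204 mL; cornstarch: 96 g

The original recipe has 681 g of butter, so the scaling factor is 272.4 ÷ 681 = 2/5 = 0.4.
dried cranberries: 2.25 cup × 2/5 × 140 g/cup ÷ 28.35 g/oz ≈ 4 oz
molasses: (2 cup + 2 tbsp = 2.125 cup) × 2/5 × 240 mL/cup = 204 mL
cornstarch: (1 cup + 14 tbsp = 1.875 cup) × 2/5 × 128 g/cup = 96 g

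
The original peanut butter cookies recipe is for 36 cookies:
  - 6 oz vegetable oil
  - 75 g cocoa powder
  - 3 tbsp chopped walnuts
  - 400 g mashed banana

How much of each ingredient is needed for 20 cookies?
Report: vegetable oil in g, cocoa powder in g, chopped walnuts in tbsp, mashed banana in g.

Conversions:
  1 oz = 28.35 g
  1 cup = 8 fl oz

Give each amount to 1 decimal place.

vegetable oil: 94.5 g; cocoa powder: 41.7 g; chopped walnuts: 1.7 tbsp; mashed banana: 222.2 g

Scaling factor: 20/36 = 5/9.
vegetable oil: 6 oz × 5/9 × 28.35 g/oz = 94.5 g
cocoa powder: 75 g × 5/9 ≈ 41.7 g
chopped walnuts: 3 tbsp × 5/9 ≈ 1.7 tbsp
mashed banana: 400 g × 5/9 ≈ 222.2 g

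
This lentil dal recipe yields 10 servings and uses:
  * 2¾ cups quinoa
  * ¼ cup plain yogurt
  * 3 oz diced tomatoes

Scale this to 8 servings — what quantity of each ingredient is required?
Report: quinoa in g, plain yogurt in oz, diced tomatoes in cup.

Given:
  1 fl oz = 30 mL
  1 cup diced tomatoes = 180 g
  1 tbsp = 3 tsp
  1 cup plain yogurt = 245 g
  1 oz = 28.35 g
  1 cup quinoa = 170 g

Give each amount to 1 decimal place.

Scaling factor: 8/10 = 4/5 = 0.8.
quinoa: 2.75 cup × 4/5 × 170 g/cup = 374.0 g
plain yogurt: 0.25 cup × 4/5 × 245 g/cup ÷ 28.35 g/oz ≈ 1.7 oz
diced tomatoes: 3 oz × 4/5 × 28.35 g/oz ÷ 180 g/cup ≈ 0.4 cup

quinoa: 374.0 g; plain yogurt: 1.7 oz; diced tomatoes: 0.4 cup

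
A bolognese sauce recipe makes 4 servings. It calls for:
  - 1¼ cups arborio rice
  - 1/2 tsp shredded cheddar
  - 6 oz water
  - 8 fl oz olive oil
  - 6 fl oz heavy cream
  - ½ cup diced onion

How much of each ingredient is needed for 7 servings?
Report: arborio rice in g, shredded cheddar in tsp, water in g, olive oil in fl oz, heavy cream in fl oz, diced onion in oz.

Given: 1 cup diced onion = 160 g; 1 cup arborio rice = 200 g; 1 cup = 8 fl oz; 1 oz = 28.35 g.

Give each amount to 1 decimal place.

arborio rice: 437.5 g; shredded cheddar: 0.9 tsp; water: 297.7 g; olive oil: 14.0 fl oz; heavy cream: 10.5 fl oz; diced onion: 4.9 oz

Scaling factor: 7/4 = 1.75.
arborio rice: 1.25 cup × 7/4 × 200 g/cup = 437.5 g
shredded cheddar: 0.5 tsp × 7/4 ≈ 0.9 tsp
water: 6 oz × 7/4 × 28.35 g/oz ≈ 297.7 g
olive oil: 8 fl oz × 7/4 = 14.0 fl oz
heavy cream: 6 fl oz × 7/4 = 10.5 fl oz
diced onion: 0.5 cup × 7/4 × 160 g/cup ÷ 28.35 g/oz ≈ 4.9 oz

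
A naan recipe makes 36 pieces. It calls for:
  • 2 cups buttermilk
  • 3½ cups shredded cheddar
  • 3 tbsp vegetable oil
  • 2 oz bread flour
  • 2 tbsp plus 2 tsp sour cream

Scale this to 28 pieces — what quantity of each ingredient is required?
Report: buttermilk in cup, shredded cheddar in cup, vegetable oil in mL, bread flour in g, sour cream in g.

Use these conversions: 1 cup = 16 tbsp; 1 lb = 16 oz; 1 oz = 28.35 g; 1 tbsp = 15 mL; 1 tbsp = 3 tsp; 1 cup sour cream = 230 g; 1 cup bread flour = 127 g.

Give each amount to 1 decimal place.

buttermilk: 1.6 cup; shredded cheddar: 2.7 cup; vegetable oil: 35.0 mL; bread flour: 44.1 g; sour cream: 29.8 g

Scaling factor: 28/36 = 7/9.
buttermilk: 2 cup × 7/9 ≈ 1.6 cup
shredded cheddar: 3.5 cup × 7/9 ≈ 2.7 cup
vegetable oil: 3 tbsp × 7/9 × 15 mL/tbsp = 35.0 mL
bread flour: 2 oz × 7/9 × 28.35 g/oz = 44.1 g
sour cream: (2 tbsp + 2 tsp = 8/3 tbsp) × 7/9 ÷ 16 tbsp/cup × 230 g/cup ≈ 29.8 g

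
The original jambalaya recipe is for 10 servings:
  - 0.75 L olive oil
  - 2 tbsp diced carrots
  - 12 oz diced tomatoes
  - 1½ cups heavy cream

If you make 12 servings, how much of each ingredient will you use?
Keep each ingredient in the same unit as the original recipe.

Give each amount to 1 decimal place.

olive oil: 0.9 L; diced carrots: 2.4 tbsp; diced tomatoes: 14.4 oz; heavy cream: 1.8 cup

Scaling factor: 12/10 = 6/5 = 1.2.
olive oil: 0.75 L × 6/5 = 0.9 L
diced carrots: 2 tbsp × 6/5 = 2.4 tbsp
diced tomatoes: 12 oz × 6/5 = 14.4 oz
heavy cream: 1.5 cup × 6/5 = 1.8 cup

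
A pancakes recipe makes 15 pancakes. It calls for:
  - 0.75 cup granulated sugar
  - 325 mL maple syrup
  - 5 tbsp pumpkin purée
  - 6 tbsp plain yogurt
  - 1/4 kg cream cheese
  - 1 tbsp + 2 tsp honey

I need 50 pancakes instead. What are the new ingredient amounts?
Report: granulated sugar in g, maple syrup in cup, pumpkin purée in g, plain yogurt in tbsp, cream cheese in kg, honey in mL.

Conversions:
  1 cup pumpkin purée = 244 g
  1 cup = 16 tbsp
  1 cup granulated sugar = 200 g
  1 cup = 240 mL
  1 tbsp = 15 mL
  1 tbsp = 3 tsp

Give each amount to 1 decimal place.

Scaling factor: 50/15 = 10/3.
granulated sugar: 0.75 cup × 10/3 × 200 g/cup = 500.0 g
maple syrup: 325 mL × 10/3 ÷ 240 mL/cup ≈ 4.5 cup
pumpkin purée: 5 tbsp × 10/3 ÷ 16 tbsp/cup × 244 g/cup ≈ 254.2 g
plain yogurt: 6 tbsp × 10/3 = 20.0 tbsp
cream cheese: 0.25 kg × 10/3 ≈ 0.8 kg
honey: (1 tbsp + 2 tsp = 5/3 tbsp) × 10/3 × 15 mL/tbsp ≈ 83.3 mL

granulated sugar: 500.0 g; maple syrup: 4.5 cup; pumpkin purée: 254.2 g; plain yogurt: 20.0 tbsp; cream cheese: 0.8 kg; honey: 83.3 mL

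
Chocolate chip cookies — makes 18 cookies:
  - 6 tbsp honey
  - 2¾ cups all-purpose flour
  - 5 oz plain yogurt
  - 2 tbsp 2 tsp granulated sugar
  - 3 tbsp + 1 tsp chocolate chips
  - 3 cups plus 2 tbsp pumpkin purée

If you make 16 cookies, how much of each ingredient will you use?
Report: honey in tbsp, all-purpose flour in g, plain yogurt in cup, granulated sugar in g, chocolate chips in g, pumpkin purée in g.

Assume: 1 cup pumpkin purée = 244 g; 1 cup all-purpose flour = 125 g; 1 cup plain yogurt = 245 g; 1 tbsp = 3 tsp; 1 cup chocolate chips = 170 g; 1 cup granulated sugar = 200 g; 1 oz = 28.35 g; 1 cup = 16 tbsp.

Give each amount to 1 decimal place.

Scaling factor: 16/18 = 8/9.
honey: 6 tbsp × 8/9 ≈ 5.3 tbsp
all-purpose flour: 2.75 cup × 8/9 × 125 g/cup ≈ 305.6 g
plain yogurt: 5 oz × 8/9 × 28.35 g/oz ÷ 245 g/cup ≈ 0.5 cup
granulated sugar: (2 tbsp + 2 tsp = 8/3 tbsp) × 8/9 ÷ 16 tbsp/cup × 200 g/cup ≈ 29.6 g
chocolate chips: (3 tbsp + 1 tsp = 10/3 tbsp) × 8/9 ÷ 16 tbsp/cup × 170 g/cup ≈ 31.5 g
pumpkin purée: (3 cup + 2 tbsp = 3.125 cup) × 8/9 × 244 g/cup ≈ 677.8 g

honey: 5.3 tbsp; all-purpose flour: 305.6 g; plain yogurt: 0.5 cup; granulated sugar: 29.6 g; chocolate chips: 31.5 g; pumpkin purée: 677.8 g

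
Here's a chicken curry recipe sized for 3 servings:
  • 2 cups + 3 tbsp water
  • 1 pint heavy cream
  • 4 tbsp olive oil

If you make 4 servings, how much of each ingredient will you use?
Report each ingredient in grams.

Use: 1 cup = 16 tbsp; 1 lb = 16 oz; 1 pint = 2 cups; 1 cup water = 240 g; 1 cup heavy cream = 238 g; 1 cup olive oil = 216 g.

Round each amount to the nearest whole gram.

Scaling factor: 4/3.
water: (2 cup + 3 tbsp = 2.1875 cup) × 4/3 × 240 g/cup = 700 g
heavy cream: 1 pint × 4/3 × 2 cup/pint × 238 g/cup ≈ 635 g
olive oil: 4 tbsp × 4/3 ÷ 16 tbsp/cup × 216 g/cup = 72 g

water: 700 g; heavy cream: 635 g; olive oil: 72 g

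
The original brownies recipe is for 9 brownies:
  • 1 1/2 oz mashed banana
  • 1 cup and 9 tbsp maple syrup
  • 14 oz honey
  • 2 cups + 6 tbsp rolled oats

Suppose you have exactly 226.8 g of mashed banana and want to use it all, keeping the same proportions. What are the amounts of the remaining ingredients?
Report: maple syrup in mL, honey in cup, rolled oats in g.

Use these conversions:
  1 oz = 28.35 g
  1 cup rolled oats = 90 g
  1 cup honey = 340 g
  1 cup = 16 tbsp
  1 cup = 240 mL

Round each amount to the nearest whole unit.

maple syrup: 2000 mL; honey: 6 cup; rolled oats: 1140 g

The original recipe has 42.525 g of mashed banana, so the scaling factor is 226.8 ÷ 42.525 = 16/3.
maple syrup: (1 cup + 9 tbsp = 1.5625 cup) × 16/3 × 240 mL/cup = 2000 mL
honey: 14 oz × 16/3 × 28.35 g/oz ÷ 340 g/cup ≈ 6 cup
rolled oats: (2 cup + 6 tbsp = 2.375 cup) × 16/3 × 90 g/cup = 1140 g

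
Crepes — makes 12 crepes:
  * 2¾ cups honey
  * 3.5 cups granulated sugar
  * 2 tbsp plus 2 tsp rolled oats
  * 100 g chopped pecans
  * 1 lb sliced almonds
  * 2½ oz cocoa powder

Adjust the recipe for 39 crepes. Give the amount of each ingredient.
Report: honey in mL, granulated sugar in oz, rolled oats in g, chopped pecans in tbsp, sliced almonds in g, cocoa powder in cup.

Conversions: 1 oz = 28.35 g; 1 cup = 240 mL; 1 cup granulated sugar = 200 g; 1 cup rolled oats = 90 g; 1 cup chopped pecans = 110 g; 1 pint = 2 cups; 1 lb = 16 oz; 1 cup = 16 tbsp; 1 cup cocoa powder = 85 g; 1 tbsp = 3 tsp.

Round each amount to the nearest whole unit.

Scaling factor: 39/12 = 13/4 = 3.25.
honey: 2.75 cup × 13/4 × 240 mL/cup = 2145 mL
granulated sugar: 3.5 cup × 13/4 × 200 g/cup ÷ 28.35 g/oz ≈ 80 oz
rolled oats: (2 tbsp + 2 tsp = 8/3 tbsp) × 13/4 ÷ 16 tbsp/cup × 90 g/cup ≈ 49 g
chopped pecans: 100 g × 13/4 ÷ 110 g/cup × 16 tbsp/cup ≈ 47 tbsp
sliced almonds: 1 lb × 13/4 × 16 oz/lb × 28.35 g/oz ≈ 1474 g
cocoa powder: 2.5 oz × 13/4 × 28.35 g/oz ÷ 85 g/cup ≈ 3 cup

honey: 2145 mL; granulated sugar: 80 oz; rolled oats: 49 g; chopped pecans: 47 tbsp; sliced almonds: 1474 g; cocoa powder: 3 cup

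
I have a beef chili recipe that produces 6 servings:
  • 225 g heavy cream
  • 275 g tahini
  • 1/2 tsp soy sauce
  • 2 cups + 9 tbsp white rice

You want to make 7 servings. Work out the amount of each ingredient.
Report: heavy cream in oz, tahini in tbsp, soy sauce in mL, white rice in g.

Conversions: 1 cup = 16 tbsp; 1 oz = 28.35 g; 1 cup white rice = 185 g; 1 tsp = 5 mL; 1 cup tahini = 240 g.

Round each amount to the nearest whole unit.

Scaling factor: 7/6.
heavy cream: 225 g × 7/6 ÷ 28.35 g/oz ≈ 9 oz
tahini: 275 g × 7/6 ÷ 240 g/cup × 16 tbsp/cup ≈ 21 tbsp
soy sauce: 0.5 tsp × 7/6 × 5 mL/tsp ≈ 3 mL
white rice: (2 cup + 9 tbsp = 2.5625 cup) × 7/6 × 185 g/cup ≈ 553 g

heavy cream: 9 oz; tahini: 21 tbsp; soy sauce: 3 mL; white rice: 553 g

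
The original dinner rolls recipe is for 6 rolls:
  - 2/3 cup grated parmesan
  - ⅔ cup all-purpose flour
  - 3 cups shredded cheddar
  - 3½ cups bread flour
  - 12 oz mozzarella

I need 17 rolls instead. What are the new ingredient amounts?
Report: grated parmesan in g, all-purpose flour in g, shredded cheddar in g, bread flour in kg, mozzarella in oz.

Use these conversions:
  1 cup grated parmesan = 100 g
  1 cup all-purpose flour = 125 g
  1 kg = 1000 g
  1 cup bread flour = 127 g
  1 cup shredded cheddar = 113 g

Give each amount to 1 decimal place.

Scaling factor: 17/6.
grated parmesan: 2/3 cup × 17/6 × 100 g/cup ≈ 188.9 g
all-purpose flour: 2/3 cup × 17/6 × 125 g/cup ≈ 236.1 g
shredded cheddar: 3 cup × 17/6 × 113 g/cup = 960.5 g
bread flour: 3.5 cup × 17/6 × 127 g/cup ÷ 1000 g/kg ≈ 1.3 kg
mozzarella: 12 oz × 17/6 = 34.0 oz

grated parmesan: 188.9 g; all-purpose flour: 236.1 g; shredded cheddar: 960.5 g; bread flour: 1.3 kg; mozzarella: 34.0 oz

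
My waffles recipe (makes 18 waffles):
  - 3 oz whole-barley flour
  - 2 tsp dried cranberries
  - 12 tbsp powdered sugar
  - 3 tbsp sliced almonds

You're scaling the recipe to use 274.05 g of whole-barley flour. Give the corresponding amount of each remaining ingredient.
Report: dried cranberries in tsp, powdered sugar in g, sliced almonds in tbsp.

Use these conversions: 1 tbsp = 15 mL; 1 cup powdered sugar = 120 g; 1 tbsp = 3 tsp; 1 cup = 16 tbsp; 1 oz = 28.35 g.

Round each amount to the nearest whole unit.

The original recipe has 85.05 g of whole-barley flour, so the scaling factor is 274.05 ÷ 85.05 = 29/9.
dried cranberries: 2 tsp × 29/9 ≈ 6 tsp
powdered sugar: 12 tbsp × 29/9 ÷ 16 tbsp/cup × 120 g/cup = 290 g
sliced almonds: 3 tbsp × 29/9 ≈ 10 tbsp

dried cranberries: 6 tsp; powdered sugar: 290 g; sliced almonds: 10 tbsp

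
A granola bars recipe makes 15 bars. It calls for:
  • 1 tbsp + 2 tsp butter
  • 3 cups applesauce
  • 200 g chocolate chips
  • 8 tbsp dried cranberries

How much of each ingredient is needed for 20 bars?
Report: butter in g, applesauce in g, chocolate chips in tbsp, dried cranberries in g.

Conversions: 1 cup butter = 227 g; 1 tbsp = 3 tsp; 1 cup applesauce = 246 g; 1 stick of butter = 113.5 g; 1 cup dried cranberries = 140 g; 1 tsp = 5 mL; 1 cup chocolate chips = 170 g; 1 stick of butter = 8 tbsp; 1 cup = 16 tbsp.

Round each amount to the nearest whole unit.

butter: 32 g; applesauce: 984 g; chocolate chips: 25 tbsp; dried cranberries: 93 g

Scaling factor: 20/15 = 4/3.
butter: (1 tbsp + 2 tsp = 5/3 tbsp) × 4/3 ÷ 8 tbsp/stick × 113.5 g/stick ≈ 32 g
applesauce: 3 cup × 4/3 × 246 g/cup = 984 g
chocolate chips: 200 g × 4/3 ÷ 170 g/cup × 16 tbsp/cup ≈ 25 tbsp
dried cranberries: 8 tbsp × 4/3 ÷ 16 tbsp/cup × 140 g/cup ≈ 93 g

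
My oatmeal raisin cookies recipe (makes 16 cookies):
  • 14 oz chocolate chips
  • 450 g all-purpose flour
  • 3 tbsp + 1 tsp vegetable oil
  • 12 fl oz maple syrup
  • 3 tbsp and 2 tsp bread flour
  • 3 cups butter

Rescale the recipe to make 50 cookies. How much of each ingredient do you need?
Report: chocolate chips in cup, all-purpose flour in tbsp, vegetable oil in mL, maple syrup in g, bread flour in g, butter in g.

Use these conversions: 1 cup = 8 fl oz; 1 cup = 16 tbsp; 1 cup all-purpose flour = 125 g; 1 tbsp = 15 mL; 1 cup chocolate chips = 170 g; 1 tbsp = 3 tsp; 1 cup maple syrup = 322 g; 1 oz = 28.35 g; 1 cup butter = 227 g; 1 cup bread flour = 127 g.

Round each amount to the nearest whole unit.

chocolate chips: 7 cup; all-purpose flour: 180 tbsp; vegetable oil: 156 mL; maple syrup: 1509 g; bread flour: 91 g; butter: 2128 g

Scaling factor: 50/16 = 25/8 = 3.125.
chocolate chips: 14 oz × 25/8 × 28.35 g/oz ÷ 170 g/cup ≈ 7 cup
all-purpose flour: 450 g × 25/8 ÷ 125 g/cup × 16 tbsp/cup = 180 tbsp
vegetable oil: (3 tbsp + 1 tsp = 10/3 tbsp) × 25/8 × 15 mL/tbsp ≈ 156 mL
maple syrup: 12 fl oz × 25/8 ÷ 8 fl oz/cup × 322 g/cup ≈ 1509 g
bread flour: (3 tbsp + 2 tsp = 11/3 tbsp) × 25/8 ÷ 16 tbsp/cup × 127 g/cup ≈ 91 g
butter: 3 cup × 25/8 × 227 g/cup ≈ 2128 g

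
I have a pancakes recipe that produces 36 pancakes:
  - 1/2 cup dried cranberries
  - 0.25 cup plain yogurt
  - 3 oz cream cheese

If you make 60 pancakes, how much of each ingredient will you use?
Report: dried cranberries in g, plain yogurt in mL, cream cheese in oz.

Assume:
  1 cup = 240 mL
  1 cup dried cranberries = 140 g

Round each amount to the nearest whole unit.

Scaling factor: 60/36 = 5/3.
dried cranberries: 0.5 cup × 5/3 × 140 g/cup ≈ 117 g
plain yogurt: 0.25 cup × 5/3 × 240 mL/cup = 100 mL
cream cheese: 3 oz × 5/3 = 5 oz

dried cranberries: 117 g; plain yogurt: 100 mL; cream cheese: 5 oz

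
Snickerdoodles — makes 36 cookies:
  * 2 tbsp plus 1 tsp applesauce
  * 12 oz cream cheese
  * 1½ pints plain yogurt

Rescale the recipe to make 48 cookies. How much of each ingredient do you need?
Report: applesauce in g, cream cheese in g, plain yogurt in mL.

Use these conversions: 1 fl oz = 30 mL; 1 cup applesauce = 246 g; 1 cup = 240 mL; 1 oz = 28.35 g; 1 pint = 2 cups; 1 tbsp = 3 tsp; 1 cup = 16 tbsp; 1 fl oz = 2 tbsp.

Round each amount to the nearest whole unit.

Scaling factor: 48/36 = 4/3.
applesauce: (2 tbsp + 1 tsp = 7/3 tbsp) × 4/3 ÷ 16 tbsp/cup × 246 g/cup ≈ 48 g
cream cheese: 12 oz × 4/3 × 28.35 g/oz ≈ 454 g
plain yogurt: 1.5 pint × 4/3 × 2 cup/pint × 240 mL/cup = 960 mL

applesauce: 48 g; cream cheese: 454 g; plain yogurt: 960 mL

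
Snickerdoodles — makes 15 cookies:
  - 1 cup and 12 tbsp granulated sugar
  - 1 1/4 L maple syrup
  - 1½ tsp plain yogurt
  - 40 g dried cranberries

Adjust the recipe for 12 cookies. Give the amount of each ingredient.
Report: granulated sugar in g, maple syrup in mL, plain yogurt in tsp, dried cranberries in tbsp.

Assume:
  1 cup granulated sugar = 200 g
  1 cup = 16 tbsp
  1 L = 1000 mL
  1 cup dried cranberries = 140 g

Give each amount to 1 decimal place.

granulated sugar: 280.0 g; maple syrup: 1000.0 mL; plain yogurt: 1.2 tsp; dried cranberries: 3.7 tbsp

Scaling factor: 12/15 = 4/5 = 0.8.
granulated sugar: (1 cup + 12 tbsp = 1.75 cup) × 4/5 × 200 g/cup = 280.0 g
maple syrup: 1.25 L × 4/5 × 1000 mL/L = 1000.0 mL
plain yogurt: 1.5 tsp × 4/5 = 1.2 tsp
dried cranberries: 40 g × 4/5 ÷ 140 g/cup × 16 tbsp/cup ≈ 3.7 tbsp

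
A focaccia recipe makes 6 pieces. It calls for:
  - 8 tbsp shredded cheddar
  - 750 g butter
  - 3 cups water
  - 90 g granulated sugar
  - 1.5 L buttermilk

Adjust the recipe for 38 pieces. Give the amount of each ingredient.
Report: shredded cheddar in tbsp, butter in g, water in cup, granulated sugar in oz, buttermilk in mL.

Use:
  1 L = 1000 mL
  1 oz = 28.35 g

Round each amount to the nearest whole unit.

Scaling factor: 38/6 = 19/3.
shredded cheddar: 8 tbsp × 19/3 ≈ 51 tbsp
butter: 750 g × 19/3 = 4750 g
water: 3 cup × 19/3 = 19 cup
granulated sugar: 90 g × 19/3 ÷ 28.35 g/oz ≈ 20 oz
buttermilk: 1.5 L × 19/3 × 1000 mL/L = 9500 mL

shredded cheddar: 51 tbsp; butter: 4750 g; water: 19 cup; granulated sugar: 20 oz; buttermilk: 9500 mL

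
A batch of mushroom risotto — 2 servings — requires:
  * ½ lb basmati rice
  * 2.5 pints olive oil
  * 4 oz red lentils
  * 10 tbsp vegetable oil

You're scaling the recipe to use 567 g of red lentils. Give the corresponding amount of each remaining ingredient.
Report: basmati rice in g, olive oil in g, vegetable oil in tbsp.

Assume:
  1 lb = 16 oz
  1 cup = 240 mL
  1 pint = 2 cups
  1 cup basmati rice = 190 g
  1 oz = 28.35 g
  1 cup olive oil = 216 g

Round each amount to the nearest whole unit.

basmati rice: 1134 g; olive oil: 5400 g; vegetable oil: 50 tbsp

The original recipe has 113.4 g of red lentils, so the scaling factor is 567 ÷ 113.4 = 5.
basmati rice: 0.5 lb × 5 × 16 oz/lb × 28.35 g/oz = 1134 g
olive oil: 2.5 pint × 5 × 2 cup/pint × 216 g/cup = 5400 g
vegetable oil: 10 tbsp × 5 = 50 tbsp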